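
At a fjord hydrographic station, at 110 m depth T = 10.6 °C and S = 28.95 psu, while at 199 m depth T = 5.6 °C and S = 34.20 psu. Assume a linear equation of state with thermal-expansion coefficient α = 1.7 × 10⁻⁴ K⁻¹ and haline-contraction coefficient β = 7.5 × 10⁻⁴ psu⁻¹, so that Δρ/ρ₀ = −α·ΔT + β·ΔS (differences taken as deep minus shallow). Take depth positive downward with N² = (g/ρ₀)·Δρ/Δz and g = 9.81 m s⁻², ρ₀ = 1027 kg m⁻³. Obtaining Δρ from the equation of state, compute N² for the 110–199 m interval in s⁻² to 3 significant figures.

5.28 × 10⁻⁴ s⁻²

ΔT = -5.0 K, ΔS = +5.25 psu (deep − shallow).
Δρ/ρ₀ = −αΔT + βΔS = 8.50 × 10⁻⁴ + 3.9375 × 10⁻³ = 4.7875 × 10⁻³, so Δρ ≈ 4.917 kg m⁻³.
N² = (g/ρ₀)·Δρ/Δz = g·(Δρ/ρ₀)/Δz = 9.81 × 4.7875 × 10⁻³ / 89 = 5.2770 × 10⁻⁴ s⁻² ≈ 5.28 × 10⁻⁴ s⁻².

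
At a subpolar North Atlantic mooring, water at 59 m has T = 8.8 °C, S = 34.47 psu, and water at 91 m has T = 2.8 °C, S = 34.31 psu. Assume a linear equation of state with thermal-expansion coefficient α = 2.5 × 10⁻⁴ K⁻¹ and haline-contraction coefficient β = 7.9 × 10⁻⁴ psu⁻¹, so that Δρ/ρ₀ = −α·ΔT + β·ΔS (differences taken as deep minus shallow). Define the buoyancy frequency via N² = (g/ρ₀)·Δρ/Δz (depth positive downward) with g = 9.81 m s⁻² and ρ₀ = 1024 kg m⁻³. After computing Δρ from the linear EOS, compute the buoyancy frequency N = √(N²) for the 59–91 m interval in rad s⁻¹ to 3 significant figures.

0.0205 rad s⁻¹

ΔT = -6.0 K, ΔS = -0.16 psu (deep − shallow).
Δρ/ρ₀ = −αΔT + βΔS = 1.50 × 10⁻³ − 1.264 × 10⁻⁴ = 1.3736 × 10⁻³, so Δρ ≈ 1.407 kg m⁻³.
N² = (g/ρ₀)·Δρ/Δz = g·(Δρ/ρ₀)/Δz = 9.81 × 1.3736 × 10⁻³ / 32 = 4.2109 × 10⁻⁴ s⁻².
N = √(4.2109 × 10⁻⁴) = 0.020520 rad s⁻¹ ≈ 0.0205 rad s⁻¹.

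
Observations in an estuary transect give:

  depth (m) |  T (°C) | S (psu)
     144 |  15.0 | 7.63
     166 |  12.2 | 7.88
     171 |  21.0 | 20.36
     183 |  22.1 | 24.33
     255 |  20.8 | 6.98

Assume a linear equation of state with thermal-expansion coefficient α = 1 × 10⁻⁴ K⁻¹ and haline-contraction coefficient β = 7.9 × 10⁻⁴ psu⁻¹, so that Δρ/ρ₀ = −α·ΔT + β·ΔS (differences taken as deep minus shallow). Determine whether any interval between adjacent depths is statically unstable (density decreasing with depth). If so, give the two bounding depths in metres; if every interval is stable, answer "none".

Evaluate Δρ/ρ₀ = −αΔT + βΔS across each adjacent pair:
  144–166 m: −αΔT+βΔS = −(1 × 10⁻⁴)(-2.8)+(7.9 × 10⁻⁴)(+0.25) = 4.8 × 10⁻⁴ → stable
  166–171 m: −αΔT+βΔS = −(1 × 10⁻⁴)(+8.8)+(7.9 × 10⁻⁴)(+12.48) = 9.0 × 10⁻³ → stable
  171–183 m: −αΔT+βΔS = −(1 × 10⁻⁴)(+1.1)+(7.9 × 10⁻⁴)(+3.97) = 3.0 × 10⁻³ → stable
  183–255 m: −αΔT+βΔS = −(1 × 10⁻⁴)(-1.3)+(7.9 × 10⁻⁴)(-17.35) = -0.014 → UNSTABLE
The 183–255 m interval has Δρ < 0: lighter water underlies denser water.

183–255 m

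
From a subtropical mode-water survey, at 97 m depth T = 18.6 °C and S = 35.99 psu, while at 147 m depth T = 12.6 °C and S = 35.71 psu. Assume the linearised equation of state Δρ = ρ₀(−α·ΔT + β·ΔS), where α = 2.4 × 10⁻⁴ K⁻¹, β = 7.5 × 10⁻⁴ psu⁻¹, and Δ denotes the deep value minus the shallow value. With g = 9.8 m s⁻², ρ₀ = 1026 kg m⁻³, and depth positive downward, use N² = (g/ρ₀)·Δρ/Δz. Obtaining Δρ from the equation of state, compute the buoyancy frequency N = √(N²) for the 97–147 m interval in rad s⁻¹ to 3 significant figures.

ΔT = -6.0 K, ΔS = -0.28 psu (deep − shallow).
Δρ/ρ₀ = −αΔT + βΔS = 1.44 × 10⁻³ − 2.10 × 10⁻⁴ = 1.23 × 10⁻³, so Δρ ≈ 1.262 kg m⁻³.
N² = (g/ρ₀)·Δρ/Δz = g·(Δρ/ρ₀)/Δz = 9.8 × 1.23 × 10⁻³ / 50 = 2.4108 × 10⁻⁴ s⁻².
N = √(2.4108 × 10⁻⁴) = 0.015527 rad s⁻¹ ≈ 0.0155 rad s⁻¹.

0.0155 rad s⁻¹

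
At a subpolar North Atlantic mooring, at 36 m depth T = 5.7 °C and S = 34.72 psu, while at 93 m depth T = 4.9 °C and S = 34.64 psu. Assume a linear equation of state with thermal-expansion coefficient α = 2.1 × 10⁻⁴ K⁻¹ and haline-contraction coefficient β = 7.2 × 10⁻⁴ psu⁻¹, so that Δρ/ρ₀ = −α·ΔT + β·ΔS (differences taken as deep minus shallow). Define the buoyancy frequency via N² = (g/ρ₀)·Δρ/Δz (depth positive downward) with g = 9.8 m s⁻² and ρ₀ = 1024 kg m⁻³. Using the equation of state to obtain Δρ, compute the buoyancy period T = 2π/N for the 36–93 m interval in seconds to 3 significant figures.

1.44 × 10³ s

ΔT = -0.8 K, ΔS = -0.08 psu (deep − shallow).
Δρ/ρ₀ = −αΔT + βΔS = 1.68 × 10⁻⁴ − 5.76 × 10⁻⁵ = 1.104 × 10⁻⁴, so Δρ ≈ 0.1130 kg m⁻³.
N² = (g/ρ₀)·Δρ/Δz = g·(Δρ/ρ₀)/Δz = 9.8 × 1.104 × 10⁻⁴ / 57 = 1.8981 × 10⁻⁵ s⁻².
N = √(1.8981 × 10⁻⁵) = 4.3567 × 10⁻³ rad s⁻¹ → T = 2π/N = 1.4422 × 10³ s ≈ 1.44 × 10³ s.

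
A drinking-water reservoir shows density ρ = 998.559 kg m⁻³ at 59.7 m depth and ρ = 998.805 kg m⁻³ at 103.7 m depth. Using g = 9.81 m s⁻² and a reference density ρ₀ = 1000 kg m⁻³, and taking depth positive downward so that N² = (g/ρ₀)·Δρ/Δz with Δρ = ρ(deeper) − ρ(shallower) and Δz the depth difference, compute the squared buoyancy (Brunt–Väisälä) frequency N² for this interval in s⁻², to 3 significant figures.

5.48 × 10⁻⁵ s⁻²

Δρ = 998.805 − 998.559 = 0.246 kg m⁻³ over Δz = 103.7 − 59.7 = 44 m.
N² = (9.81/1000) × (0.246/44) = 5.4847 × 10⁻⁵ s⁻² ≈ 5.48 × 10⁻⁵ s⁻².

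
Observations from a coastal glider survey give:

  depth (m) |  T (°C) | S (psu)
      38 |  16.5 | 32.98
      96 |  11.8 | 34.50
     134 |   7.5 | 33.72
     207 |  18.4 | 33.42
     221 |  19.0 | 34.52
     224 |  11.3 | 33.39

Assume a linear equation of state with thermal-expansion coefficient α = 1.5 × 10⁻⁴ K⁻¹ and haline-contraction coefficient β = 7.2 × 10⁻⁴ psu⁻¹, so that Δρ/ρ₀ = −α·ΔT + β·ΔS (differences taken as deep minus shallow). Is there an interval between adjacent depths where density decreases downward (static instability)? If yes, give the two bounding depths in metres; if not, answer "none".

134–207 m

Evaluate Δρ/ρ₀ = −αΔT + βΔS across each adjacent pair:
  38–96 m: −αΔT+βΔS = −(1.5 × 10⁻⁴)(-4.7)+(7.2 × 10⁻⁴)(+1.52) = 1.8 × 10⁻³ → stable
  96–134 m: −αΔT+βΔS = −(1.5 × 10⁻⁴)(-4.3)+(7.2 × 10⁻⁴)(-0.78) = 8.3 × 10⁻⁵ → stable
  134–207 m: −αΔT+βΔS = −(1.5 × 10⁻⁴)(+10.9)+(7.2 × 10⁻⁴)(-0.30) = -1.9 × 10⁻³ → UNSTABLE
  207–221 m: −αΔT+βΔS = −(1.5 × 10⁻⁴)(+0.6)+(7.2 × 10⁻⁴)(+1.10) = 7.0 × 10⁻⁴ → stable
  221–224 m: −αΔT+βΔS = −(1.5 × 10⁻⁴)(-7.7)+(7.2 × 10⁻⁴)(-1.13) = 3.4 × 10⁻⁴ → stable
The 134–207 m interval has Δρ < 0: lighter water underlies denser water.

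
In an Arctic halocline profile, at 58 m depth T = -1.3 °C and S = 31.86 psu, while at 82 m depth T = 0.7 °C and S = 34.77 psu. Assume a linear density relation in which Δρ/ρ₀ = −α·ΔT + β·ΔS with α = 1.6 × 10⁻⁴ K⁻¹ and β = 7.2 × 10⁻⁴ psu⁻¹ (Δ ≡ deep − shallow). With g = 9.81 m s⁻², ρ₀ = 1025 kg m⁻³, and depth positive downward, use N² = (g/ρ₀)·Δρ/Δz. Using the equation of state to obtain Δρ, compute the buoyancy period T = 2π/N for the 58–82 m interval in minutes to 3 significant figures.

ΔT = +2.0 K, ΔS = +2.91 psu (deep − shallow).
Δρ/ρ₀ = −αΔT + βΔS = -3.20 × 10⁻⁴ + 2.0952 × 10⁻³ = 1.7752 × 10⁻³, so Δρ ≈ 1.820 kg m⁻³.
N² = (g/ρ₀)·Δρ/Δz = g·(Δρ/ρ₀)/Δz = 9.81 × 1.7752 × 10⁻³ / 24 = 7.2561 × 10⁻⁴ s⁻².
N = √(7.2561 × 10⁻⁴) = 0.026937 rad s⁻¹ → T = 2π/N = 233.25 s = 3.8875 min ≈ 3.89 min.

3.89 min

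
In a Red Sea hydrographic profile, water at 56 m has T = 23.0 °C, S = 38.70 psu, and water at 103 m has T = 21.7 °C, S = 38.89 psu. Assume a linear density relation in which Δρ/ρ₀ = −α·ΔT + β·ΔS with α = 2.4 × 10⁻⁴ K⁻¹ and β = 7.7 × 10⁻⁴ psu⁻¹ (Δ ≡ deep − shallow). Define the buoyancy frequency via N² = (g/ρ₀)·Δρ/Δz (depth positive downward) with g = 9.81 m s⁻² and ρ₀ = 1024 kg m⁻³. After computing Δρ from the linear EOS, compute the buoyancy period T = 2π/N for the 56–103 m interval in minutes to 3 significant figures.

10.7 min

ΔT = -1.3 K, ΔS = +0.19 psu (deep − shallow).
Δρ/ρ₀ = −αΔT + βΔS = 3.12 × 10⁻⁴ + 1.463 × 10⁻⁴ = 4.583 × 10⁻⁴, so Δρ ≈ 0.4693 kg m⁻³.
N² = (g/ρ₀)·Δρ/Δz = g·(Δρ/ρ₀)/Δz = 9.81 × 4.583 × 10⁻⁴ / 47 = 9.5658 × 10⁻⁵ s⁻².
N = √(9.5658 × 10⁻⁵) = 9.7805 × 10⁻³ rad s⁻¹ → T = 2π/N = 642.42 s = 10.707 min ≈ 10.7 min.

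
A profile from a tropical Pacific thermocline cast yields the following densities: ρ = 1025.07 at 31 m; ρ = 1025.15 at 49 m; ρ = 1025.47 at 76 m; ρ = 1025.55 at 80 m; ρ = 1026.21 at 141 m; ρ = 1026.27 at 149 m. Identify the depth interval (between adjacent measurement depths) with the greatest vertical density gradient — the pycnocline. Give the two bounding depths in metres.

76–80 m

Compute the density gradient over each adjacent pair:
  31–49 m: Δρ/Δz = 0.08/18 = 4.4 × 10⁻³ kg m⁻⁴
  49–76 m: Δρ/Δz = 0.32/27 = 0.012 kg m⁻⁴
  76–80 m: Δρ/Δz = 0.08/4 = 0.020 kg m⁻⁴
  80–141 m: Δρ/Δz = 0.66/61 = 0.011 kg m⁻⁴
  141–149 m: Δρ/Δz = 0.06/8 = 7.5 × 10⁻³ kg m⁻⁴
The largest gradient is in the 76–80 m interval — the pycnocline.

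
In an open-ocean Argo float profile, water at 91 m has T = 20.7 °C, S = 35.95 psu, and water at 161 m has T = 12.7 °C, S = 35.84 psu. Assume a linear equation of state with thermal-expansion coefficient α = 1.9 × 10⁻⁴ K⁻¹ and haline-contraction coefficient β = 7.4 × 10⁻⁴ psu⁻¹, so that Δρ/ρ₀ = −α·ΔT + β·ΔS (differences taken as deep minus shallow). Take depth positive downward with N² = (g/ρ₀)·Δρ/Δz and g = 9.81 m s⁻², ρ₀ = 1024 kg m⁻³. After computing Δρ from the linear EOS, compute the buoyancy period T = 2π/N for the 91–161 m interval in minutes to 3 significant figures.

7.38 min

ΔT = -8.0 K, ΔS = -0.11 psu (deep − shallow).
Δρ/ρ₀ = −αΔT + βΔS = 1.52 × 10⁻³ − 8.14 × 10⁻⁵ = 1.4386 × 10⁻³, so Δρ ≈ 1.473 kg m⁻³.
N² = (g/ρ₀)·Δρ/Δz = g·(Δρ/ρ₀)/Δz = 9.81 × 1.4386 × 10⁻³ / 70 = 2.0161 × 10⁻⁴ s⁻².
N = √(2.0161 × 10⁻⁴) = 0.014199 rad s⁻¹ → T = 2π/N = 442.51 s = 7.3752 min ≈ 7.38 min.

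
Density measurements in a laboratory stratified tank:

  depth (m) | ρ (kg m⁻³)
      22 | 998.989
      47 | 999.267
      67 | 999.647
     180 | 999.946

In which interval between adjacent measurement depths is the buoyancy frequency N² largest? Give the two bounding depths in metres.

47–67 m

Compute the density gradient over each adjacent pair:
  22–47 m: Δρ/Δz = 0.278/25 = 0.011 kg m⁻⁴
  47–67 m: Δρ/Δz = 0.380/20 = 0.019 kg m⁻⁴
  67–180 m: Δρ/Δz = 0.299/113 = 2.6 × 10⁻³ kg m⁻⁴
The largest gradient is in the 47–67 m interval — the pycnocline.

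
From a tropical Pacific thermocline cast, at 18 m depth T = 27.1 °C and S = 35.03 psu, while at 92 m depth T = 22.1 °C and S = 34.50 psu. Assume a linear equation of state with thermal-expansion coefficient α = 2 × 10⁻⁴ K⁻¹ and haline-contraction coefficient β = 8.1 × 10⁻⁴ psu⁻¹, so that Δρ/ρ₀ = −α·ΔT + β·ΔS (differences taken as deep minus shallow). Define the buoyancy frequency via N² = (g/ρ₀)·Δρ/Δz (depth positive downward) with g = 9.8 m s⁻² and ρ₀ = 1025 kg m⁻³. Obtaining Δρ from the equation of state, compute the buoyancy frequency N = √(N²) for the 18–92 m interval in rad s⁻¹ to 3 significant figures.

8.69 × 10⁻³ rad s⁻¹

ΔT = -5.0 K, ΔS = -0.53 psu (deep − shallow).
Δρ/ρ₀ = −αΔT + βΔS = 1.00 × 10⁻³ − 4.293 × 10⁻⁴ = 5.707 × 10⁻⁴, so Δρ ≈ 0.5850 kg m⁻³.
N² = (g/ρ₀)·Δρ/Δz = g·(Δρ/ρ₀)/Δz = 9.8 × 5.707 × 10⁻⁴ / 74 = 7.5579 × 10⁻⁵ s⁻².
N = √(7.5579 × 10⁻⁵) = 8.6936 × 10⁻³ rad s⁻¹ ≈ 8.69 × 10⁻³ rad s⁻¹.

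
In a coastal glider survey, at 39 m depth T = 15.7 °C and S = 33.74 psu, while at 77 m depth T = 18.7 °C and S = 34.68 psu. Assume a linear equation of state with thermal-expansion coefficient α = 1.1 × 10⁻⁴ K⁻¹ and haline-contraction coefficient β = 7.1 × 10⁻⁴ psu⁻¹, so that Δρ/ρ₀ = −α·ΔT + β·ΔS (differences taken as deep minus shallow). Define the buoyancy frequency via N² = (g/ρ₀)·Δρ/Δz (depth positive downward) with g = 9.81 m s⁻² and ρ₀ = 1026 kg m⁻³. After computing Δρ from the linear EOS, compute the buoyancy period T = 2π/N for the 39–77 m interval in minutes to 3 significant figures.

11.2 min

ΔT = +3.0 K, ΔS = +0.94 psu (deep − shallow).
Δρ/ρ₀ = −αΔT + βΔS = -3.30 × 10⁻⁴ + 6.674 × 10⁻⁴ = 3.374 × 10⁻⁴, so Δρ ≈ 0.3462 kg m⁻³.
N² = (g/ρ₀)·Δρ/Δz = g·(Δρ/ρ₀)/Δz = 9.81 × 3.374 × 10⁻⁴ / 38 = 8.7102 × 10⁻⁵ s⁻².
N = √(8.7102 × 10⁻⁵) = 9.3328 × 10⁻³ rad s⁻¹ → T = 2π/N = 673.24 s = 11.221 min ≈ 11.2 min.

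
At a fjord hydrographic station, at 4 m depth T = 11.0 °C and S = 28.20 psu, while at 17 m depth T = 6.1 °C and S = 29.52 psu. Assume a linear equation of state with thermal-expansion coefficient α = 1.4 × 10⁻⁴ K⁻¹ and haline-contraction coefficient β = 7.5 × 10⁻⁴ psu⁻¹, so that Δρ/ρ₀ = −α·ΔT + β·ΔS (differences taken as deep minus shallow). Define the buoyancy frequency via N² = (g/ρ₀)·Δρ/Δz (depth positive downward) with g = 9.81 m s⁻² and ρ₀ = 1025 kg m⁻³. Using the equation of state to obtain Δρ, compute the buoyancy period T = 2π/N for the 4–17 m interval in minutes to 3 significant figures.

2.94 min

ΔT = -4.9 K, ΔS = +1.32 psu (deep − shallow).
Δρ/ρ₀ = −αΔT + βΔS = 6.86 × 10⁻⁴ + 9.90 × 10⁻⁴ = 1.676 × 10⁻³, so Δρ ≈ 1.718 kg m⁻³.
N² = (g/ρ₀)·Δρ/Δz = g·(Δρ/ρ₀)/Δz = 9.81 × 1.676 × 10⁻³ / 13 = 1.2647 × 10⁻³ s⁻².
N = √(1.2647 × 10⁻³) = 0.035563 rad s⁻¹ → T = 2π/N = 176.68 s = 2.9447 min ≈ 2.94 min.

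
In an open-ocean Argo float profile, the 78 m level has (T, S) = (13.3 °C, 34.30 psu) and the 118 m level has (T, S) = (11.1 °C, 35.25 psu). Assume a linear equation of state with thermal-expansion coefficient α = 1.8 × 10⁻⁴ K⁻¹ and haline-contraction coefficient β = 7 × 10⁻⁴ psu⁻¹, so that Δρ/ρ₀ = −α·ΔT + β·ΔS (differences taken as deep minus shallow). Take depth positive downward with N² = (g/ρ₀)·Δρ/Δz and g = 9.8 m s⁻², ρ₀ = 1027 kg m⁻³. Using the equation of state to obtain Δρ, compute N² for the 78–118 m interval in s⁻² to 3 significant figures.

2.60 × 10⁻⁴ s⁻²

ΔT = -2.2 K, ΔS = +0.95 psu (deep − shallow).
Δρ/ρ₀ = −αΔT + βΔS = 3.96 × 10⁻⁴ + 6.65 × 10⁻⁴ = 1.061 × 10⁻³, so Δρ ≈ 1.090 kg m⁻³.
N² = (g/ρ₀)·Δρ/Δz = g·(Δρ/ρ₀)/Δz = 9.8 × 1.061 × 10⁻³ / 40 = 2.5995 × 10⁻⁴ s⁻² ≈ 2.60 × 10⁻⁴ s⁻².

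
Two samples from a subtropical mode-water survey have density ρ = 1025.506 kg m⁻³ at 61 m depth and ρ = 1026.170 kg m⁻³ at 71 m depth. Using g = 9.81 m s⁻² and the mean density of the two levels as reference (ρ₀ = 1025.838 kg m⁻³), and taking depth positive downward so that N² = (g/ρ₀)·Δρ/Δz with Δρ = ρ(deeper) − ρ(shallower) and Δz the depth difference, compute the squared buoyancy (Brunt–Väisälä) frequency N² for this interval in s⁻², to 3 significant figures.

Δρ = 1026.170 − 1025.506 = 0.664 kg m⁻³ over Δz = 71 − 61 = 10 m.
N² = (9.81/1025.838) × (0.664/10) = 6.3498 × 10⁻⁴ s⁻² ≈ 6.35 × 10⁻⁴ s⁻².

6.35 × 10⁻⁴ s⁻²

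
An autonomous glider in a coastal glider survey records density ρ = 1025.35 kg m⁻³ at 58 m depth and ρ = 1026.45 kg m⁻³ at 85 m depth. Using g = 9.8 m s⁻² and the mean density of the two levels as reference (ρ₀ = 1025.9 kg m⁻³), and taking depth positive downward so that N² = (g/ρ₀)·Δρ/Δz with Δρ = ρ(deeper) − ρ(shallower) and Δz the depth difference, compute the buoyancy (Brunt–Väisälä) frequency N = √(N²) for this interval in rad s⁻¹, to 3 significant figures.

Δρ = 1026.45 − 1025.35 = 1.10 kg m⁻³ over Δz = 85 − 58 = 27 m.
N² = (9.8/1025.9) × (1.10/27) = 3.8918 × 10⁻⁴ s⁻².
N = √(3.8918 × 10⁻⁴) = 0.019728 rad s⁻¹ ≈ 0.0197 rad s⁻¹.

0.0197 rad s⁻¹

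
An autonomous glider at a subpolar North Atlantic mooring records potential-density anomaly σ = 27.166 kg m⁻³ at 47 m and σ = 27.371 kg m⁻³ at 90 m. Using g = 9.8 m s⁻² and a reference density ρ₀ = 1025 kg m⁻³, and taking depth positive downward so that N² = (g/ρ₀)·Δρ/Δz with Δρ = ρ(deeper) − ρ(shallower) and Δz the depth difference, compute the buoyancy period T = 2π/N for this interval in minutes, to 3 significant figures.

Δρ = 1027.371 − 1027.166 = 0.205 kg m⁻³ over Δz = 90 − 47 = 43 m.
N² = (9.8/1025) × (0.205/43) = 4.5581 × 10⁻⁵ s⁻².
N = √(4.5581 × 10⁻⁵) = 6.7514 × 10⁻³ rad s⁻¹, so T = 2π/N = 930.65 s = 15.511 min ≈ 15.5 min.

15.5 min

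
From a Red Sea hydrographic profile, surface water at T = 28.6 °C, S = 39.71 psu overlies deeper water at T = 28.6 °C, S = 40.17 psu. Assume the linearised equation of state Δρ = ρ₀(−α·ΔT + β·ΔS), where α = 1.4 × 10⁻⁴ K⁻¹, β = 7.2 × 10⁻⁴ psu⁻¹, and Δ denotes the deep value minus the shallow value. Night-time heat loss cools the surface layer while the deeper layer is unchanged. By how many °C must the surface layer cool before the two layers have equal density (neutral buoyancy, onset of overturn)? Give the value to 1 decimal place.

Neutral buoyancy requires Δρ = 0, i.e. −α(T_deep − T_surf′) + β(S_deep − S_surf) = 0.
T_surf′ = T_deep − (β/α)·ΔS = 28.6 − (7.2 × 10⁻⁴/1.4 × 10⁻⁴)·(+0.46) = 26.234 °C.
Cooling required: 28.6 − (26.234) = 2.366 °C.

2.4 °C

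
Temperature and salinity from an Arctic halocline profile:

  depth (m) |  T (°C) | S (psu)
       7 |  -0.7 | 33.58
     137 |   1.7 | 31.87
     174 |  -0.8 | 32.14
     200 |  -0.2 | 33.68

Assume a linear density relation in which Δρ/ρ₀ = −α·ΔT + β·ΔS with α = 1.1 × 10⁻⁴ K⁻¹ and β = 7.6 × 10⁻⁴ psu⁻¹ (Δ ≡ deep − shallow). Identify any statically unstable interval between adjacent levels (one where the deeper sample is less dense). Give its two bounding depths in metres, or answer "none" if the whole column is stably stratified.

7–137 m

Evaluate Δρ/ρ₀ = −αΔT + βΔS across each adjacent pair:
  7–137 m: −αΔT+βΔS = −(1.1 × 10⁻⁴)(+2.4)+(7.6 × 10⁻⁴)(-1.71) = -1.6 × 10⁻³ → UNSTABLE
  137–174 m: −αΔT+βΔS = −(1.1 × 10⁻⁴)(-2.5)+(7.6 × 10⁻⁴)(+0.27) = 4.8 × 10⁻⁴ → stable
  174–200 m: −αΔT+βΔS = −(1.1 × 10⁻⁴)(+0.6)+(7.6 × 10⁻⁴)(+1.54) = 1.1 × 10⁻³ → stable
The 7–137 m interval has Δρ < 0: lighter water underlies denser water.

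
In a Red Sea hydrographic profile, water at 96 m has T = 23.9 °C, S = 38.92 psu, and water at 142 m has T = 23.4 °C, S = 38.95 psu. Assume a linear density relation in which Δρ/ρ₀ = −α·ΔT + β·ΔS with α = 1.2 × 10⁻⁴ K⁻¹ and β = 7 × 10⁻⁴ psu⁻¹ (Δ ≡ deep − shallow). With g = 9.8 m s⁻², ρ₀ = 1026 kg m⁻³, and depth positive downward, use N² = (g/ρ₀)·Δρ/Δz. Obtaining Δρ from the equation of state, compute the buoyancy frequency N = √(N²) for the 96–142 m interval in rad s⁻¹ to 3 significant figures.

4.15 × 10⁻³ rad s⁻¹

ΔT = -0.5 K, ΔS = +0.03 psu (deep − shallow).
Δρ/ρ₀ = −αΔT + βΔS = 6.00 × 10⁻⁵ + 2.10 × 10⁻⁵ = 8.10 × 10⁻⁵, so Δρ ≈ 0.08311 kg m⁻³.
N² = (g/ρ₀)·Δρ/Δz = g·(Δρ/ρ₀)/Δz = 9.8 × 8.10 × 10⁻⁵ / 46 = 1.7257 × 10⁻⁵ s⁻².
N = √(1.7257 × 10⁻⁵) = 4.1542 × 10⁻³ rad s⁻¹ ≈ 4.15 × 10⁻³ rad s⁻¹.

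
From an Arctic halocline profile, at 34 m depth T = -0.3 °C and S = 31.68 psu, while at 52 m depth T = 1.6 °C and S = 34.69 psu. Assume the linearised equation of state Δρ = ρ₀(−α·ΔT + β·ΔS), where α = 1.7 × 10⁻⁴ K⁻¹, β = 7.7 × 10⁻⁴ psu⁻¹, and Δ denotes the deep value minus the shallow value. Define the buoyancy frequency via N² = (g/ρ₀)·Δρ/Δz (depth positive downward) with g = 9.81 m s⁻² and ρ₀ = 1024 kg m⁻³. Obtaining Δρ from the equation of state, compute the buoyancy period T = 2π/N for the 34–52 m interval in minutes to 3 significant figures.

3.18 min

ΔT = +1.9 K, ΔS = +3.01 psu (deep − shallow).
Δρ/ρ₀ = −αΔT + βΔS = -3.23 × 10⁻⁴ + 2.3177 × 10⁻³ = 1.9947 × 10⁻³, so Δρ ≈ 2.043 kg m⁻³.
N² = (g/ρ₀)·Δρ/Δz = g·(Δρ/ρ₀)/Δz = 9.81 × 1.9947 × 10⁻³ / 18 = 1.0871 × 10⁻³ s⁻².
N = √(1.0871 × 10⁻³) = 0.032971 rad s⁻¹ → T = 2π/N = 190.57 s = 3.1762 min ≈ 3.18 min.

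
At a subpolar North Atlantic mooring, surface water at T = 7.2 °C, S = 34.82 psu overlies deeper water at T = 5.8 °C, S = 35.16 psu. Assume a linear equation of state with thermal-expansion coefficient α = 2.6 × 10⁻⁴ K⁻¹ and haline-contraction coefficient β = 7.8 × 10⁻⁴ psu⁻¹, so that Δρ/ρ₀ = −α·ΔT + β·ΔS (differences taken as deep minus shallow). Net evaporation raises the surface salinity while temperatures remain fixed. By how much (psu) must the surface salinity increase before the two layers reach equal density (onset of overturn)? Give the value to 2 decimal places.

Neutral buoyancy requires −α(T_deep − T_surf) + β(S_deep − S_surf′) = 0.
S_surf′ = S_deep − (α/β)·ΔT = 35.16 − (2.6 × 10⁻⁴/7.8 × 10⁻⁴)·(-1.4) = 35.6267 psu.
Increase required: 35.6267 − 34.82 = 0.8067 psu.

0.81 psu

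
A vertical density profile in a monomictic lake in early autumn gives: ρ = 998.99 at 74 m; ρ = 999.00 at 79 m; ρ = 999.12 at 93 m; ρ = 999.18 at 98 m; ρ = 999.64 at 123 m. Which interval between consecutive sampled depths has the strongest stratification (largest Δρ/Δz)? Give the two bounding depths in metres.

98–123 m

Compute the density gradient over each adjacent pair:
  74–79 m: Δρ/Δz = 0.01/5 = 2.0 × 10⁻³ kg m⁻⁴
  79–93 m: Δρ/Δz = 0.12/14 = 8.6 × 10⁻³ kg m⁻⁴
  93–98 m: Δρ/Δz = 0.06/5 = 0.012 kg m⁻⁴
  98–123 m: Δρ/Δz = 0.46/25 = 0.018 kg m⁻⁴
The largest gradient is in the 98–123 m interval — the pycnocline.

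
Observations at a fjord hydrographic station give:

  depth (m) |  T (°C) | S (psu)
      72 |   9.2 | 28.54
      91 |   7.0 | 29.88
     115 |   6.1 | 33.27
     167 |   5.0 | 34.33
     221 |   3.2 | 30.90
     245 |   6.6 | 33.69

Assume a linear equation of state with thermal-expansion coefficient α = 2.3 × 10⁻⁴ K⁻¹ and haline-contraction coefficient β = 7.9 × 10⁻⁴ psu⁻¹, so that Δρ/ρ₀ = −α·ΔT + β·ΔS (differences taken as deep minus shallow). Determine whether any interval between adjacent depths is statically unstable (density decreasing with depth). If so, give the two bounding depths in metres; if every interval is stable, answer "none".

167–221 m

Evaluate Δρ/ρ₀ = −αΔT + βΔS across each adjacent pair:
  72–91 m: −αΔT+βΔS = −(2.3 × 10⁻⁴)(-2.2)+(7.9 × 10⁻⁴)(+1.34) = 1.6 × 10⁻³ → stable
  91–115 m: −αΔT+βΔS = −(2.3 × 10⁻⁴)(-0.9)+(7.9 × 10⁻⁴)(+3.39) = 2.9 × 10⁻³ → stable
  115–167 m: −αΔT+βΔS = −(2.3 × 10⁻⁴)(-1.1)+(7.9 × 10⁻⁴)(+1.06) = 1.1 × 10⁻³ → stable
  167–221 m: −αΔT+βΔS = −(2.3 × 10⁻⁴)(-1.8)+(7.9 × 10⁻⁴)(-3.43) = -2.3 × 10⁻³ → UNSTABLE
  221–245 m: −αΔT+βΔS = −(2.3 × 10⁻⁴)(+3.4)+(7.9 × 10⁻⁴)(+2.79) = 1.4 × 10⁻³ → stable
The 167–221 m interval has Δρ < 0: lighter water underlies denser water.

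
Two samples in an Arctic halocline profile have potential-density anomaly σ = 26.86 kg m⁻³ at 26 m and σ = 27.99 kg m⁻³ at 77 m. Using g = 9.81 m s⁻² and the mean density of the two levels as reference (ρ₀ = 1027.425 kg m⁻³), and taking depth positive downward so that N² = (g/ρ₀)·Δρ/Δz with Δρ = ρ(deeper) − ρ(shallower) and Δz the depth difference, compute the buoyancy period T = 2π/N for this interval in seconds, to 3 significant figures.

Δρ = 1027.99 − 1026.86 = 1.13 kg m⁻³ over Δz = 77 − 26 = 51 m.
N² = (9.81/1027.425) × (1.13/51) = 2.1156 × 10⁻⁴ s⁻².
N = √(2.1156 × 10⁻⁴) = 0.014545 rad s⁻¹, so T = 2π/N = 431.98 s ≈ 432 s.

432 s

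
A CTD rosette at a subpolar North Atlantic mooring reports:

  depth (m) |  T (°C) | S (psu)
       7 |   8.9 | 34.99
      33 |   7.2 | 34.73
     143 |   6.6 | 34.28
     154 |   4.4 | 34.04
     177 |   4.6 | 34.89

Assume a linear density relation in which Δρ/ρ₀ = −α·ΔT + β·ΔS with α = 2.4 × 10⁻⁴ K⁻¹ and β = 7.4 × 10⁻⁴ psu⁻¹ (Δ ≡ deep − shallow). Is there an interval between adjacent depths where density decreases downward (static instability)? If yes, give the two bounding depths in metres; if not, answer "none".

33–143 m

Evaluate Δρ/ρ₀ = −αΔT + βΔS across each adjacent pair:
  7–33 m: −αΔT+βΔS = −(2.4 × 10⁻⁴)(-1.7)+(7.4 × 10⁻⁴)(-0.26) = 2.2 × 10⁻⁴ → stable
  33–143 m: −αΔT+βΔS = −(2.4 × 10⁻⁴)(-0.6)+(7.4 × 10⁻⁴)(-0.45) = -1.9 × 10⁻⁴ → UNSTABLE
  143–154 m: −αΔT+βΔS = −(2.4 × 10⁻⁴)(-2.2)+(7.4 × 10⁻⁴)(-0.24) = 3.5 × 10⁻⁴ → stable
  154–177 m: −αΔT+βΔS = −(2.4 × 10⁻⁴)(+0.2)+(7.4 × 10⁻⁴)(+0.85) = 5.8 × 10⁻⁴ → stable
The 33–143 m interval has Δρ < 0: lighter water underlies denser water.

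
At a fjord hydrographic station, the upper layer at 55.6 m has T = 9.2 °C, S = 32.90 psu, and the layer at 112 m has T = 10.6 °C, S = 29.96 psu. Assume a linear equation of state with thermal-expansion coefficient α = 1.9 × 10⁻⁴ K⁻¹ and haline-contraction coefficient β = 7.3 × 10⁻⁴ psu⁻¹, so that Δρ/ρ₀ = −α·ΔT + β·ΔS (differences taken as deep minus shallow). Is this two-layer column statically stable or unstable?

unstable

ΔT = 10.6 − 9.2 = +1.4 K and ΔS = 29.96 − 32.90 = -2.94 psu (deep − shallow).
−αΔT = -2.66 × 10⁻⁴; βΔS = -2.1462 × 10⁻³; sum Δρ/ρ₀ = -2.4122 × 10⁻³.
Δρ/ρ₀ < 0, so Δρ < 0: deeper water is lighter → statically unstable; the column would overturn.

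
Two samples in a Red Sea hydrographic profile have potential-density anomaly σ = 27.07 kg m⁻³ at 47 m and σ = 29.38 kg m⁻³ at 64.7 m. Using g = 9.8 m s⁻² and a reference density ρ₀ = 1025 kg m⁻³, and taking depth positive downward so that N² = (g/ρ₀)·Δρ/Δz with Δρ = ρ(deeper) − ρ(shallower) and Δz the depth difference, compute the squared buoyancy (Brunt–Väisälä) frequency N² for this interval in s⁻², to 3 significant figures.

1.25 × 10⁻³ s⁻²

Δρ = 1029.38 − 1027.07 = 2.31 kg m⁻³ over Δz = 64.7 − 47 = 17.7 m.
N² = (9.8/1025) × (2.31/17.7) = 1.2478 × 10⁻³ s⁻² ≈ 1.25 × 10⁻³ s⁻².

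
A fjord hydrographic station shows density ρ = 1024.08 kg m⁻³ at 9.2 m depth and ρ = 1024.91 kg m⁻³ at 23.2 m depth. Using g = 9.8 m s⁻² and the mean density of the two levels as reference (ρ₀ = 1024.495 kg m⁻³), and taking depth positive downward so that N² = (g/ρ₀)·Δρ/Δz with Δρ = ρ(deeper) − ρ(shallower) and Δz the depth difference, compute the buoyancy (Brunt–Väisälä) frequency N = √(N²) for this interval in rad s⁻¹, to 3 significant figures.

0.0238 rad s⁻¹

Δρ = 1024.91 − 1024.08 = 0.83 kg m⁻³ over Δz = 23.2 − 9.2 = 14 m.
N² = (9.8/1024.495) × (0.83/14) = 5.6711 × 10⁻⁴ s⁻².
N = √(5.6711 × 10⁻⁴) = 0.023814 rad s⁻¹ ≈ 0.0238 rad s⁻¹.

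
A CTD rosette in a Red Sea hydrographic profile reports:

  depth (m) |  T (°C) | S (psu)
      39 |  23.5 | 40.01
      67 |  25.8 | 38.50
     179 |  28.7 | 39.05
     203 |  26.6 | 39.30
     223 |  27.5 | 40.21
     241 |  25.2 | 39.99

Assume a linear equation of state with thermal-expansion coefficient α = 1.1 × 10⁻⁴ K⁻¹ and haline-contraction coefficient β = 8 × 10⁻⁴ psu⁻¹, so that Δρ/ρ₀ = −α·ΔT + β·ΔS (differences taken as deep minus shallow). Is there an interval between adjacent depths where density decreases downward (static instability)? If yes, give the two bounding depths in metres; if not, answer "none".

39–67 m

Evaluate Δρ/ρ₀ = −αΔT + βΔS across each adjacent pair:
  39–67 m: −αΔT+βΔS = −(1.1 × 10⁻⁴)(+2.3)+(8 × 10⁻⁴)(-1.51) = -1.5 × 10⁻³ → UNSTABLE
  67–179 m: −αΔT+βΔS = −(1.1 × 10⁻⁴)(+2.9)+(8 × 10⁻⁴)(+0.55) = 1.2 × 10⁻⁴ → stable
  179–203 m: −αΔT+βΔS = −(1.1 × 10⁻⁴)(-2.1)+(8 × 10⁻⁴)(+0.25) = 4.3 × 10⁻⁴ → stable
  203–223 m: −αΔT+βΔS = −(1.1 × 10⁻⁴)(+0.9)+(8 × 10⁻⁴)(+0.91) = 6.3 × 10⁻⁴ → stable
  223–241 m: −αΔT+βΔS = −(1.1 × 10⁻⁴)(-2.3)+(8 × 10⁻⁴)(-0.22) = 7.7 × 10⁻⁵ → stable
The 39–67 m interval has Δρ < 0: lighter water underlies denser water.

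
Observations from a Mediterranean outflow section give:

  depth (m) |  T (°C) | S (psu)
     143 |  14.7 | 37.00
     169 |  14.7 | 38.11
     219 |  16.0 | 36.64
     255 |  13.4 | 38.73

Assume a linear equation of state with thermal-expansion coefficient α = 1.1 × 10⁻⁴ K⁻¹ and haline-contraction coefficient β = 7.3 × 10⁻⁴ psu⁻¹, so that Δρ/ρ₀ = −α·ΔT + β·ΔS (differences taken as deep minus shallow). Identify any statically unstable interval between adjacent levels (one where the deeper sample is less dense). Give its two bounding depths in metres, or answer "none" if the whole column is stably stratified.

Evaluate Δρ/ρ₀ = −αΔT + βΔS across each adjacent pair:
  143–169 m: −αΔT+βΔS = −(1.1 × 10⁻⁴)(+0.0)+(7.3 × 10⁻⁴)(+1.11) = 8.1 × 10⁻⁴ → stable
  169–219 m: −αΔT+βΔS = −(1.1 × 10⁻⁴)(+1.3)+(7.3 × 10⁻⁴)(-1.47) = -1.2 × 10⁻³ → UNSTABLE
  219–255 m: −αΔT+βΔS = −(1.1 × 10⁻⁴)(-2.6)+(7.3 × 10⁻⁴)(+2.09) = 1.8 × 10⁻³ → stable
The 169–219 m interval has Δρ < 0: lighter water underlies denser water.

169–219 m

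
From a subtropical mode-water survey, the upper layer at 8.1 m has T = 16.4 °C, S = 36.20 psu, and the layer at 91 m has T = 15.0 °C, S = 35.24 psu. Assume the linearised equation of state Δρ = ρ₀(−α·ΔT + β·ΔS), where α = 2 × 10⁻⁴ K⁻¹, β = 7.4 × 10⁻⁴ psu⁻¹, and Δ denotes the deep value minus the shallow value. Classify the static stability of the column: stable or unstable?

ΔT = 15.0 − 16.4 = -1.4 K and ΔS = 35.24 − 36.20 = -0.96 psu (deep − shallow).
−αΔT = 2.80 × 10⁻⁴; βΔS = -7.104 × 10⁻⁴; sum Δρ/ρ₀ = -4.304 × 10⁻⁴.
Δρ/ρ₀ < 0, so Δρ < 0: deeper water is lighter → statically unstable; the column would overturn.

unstable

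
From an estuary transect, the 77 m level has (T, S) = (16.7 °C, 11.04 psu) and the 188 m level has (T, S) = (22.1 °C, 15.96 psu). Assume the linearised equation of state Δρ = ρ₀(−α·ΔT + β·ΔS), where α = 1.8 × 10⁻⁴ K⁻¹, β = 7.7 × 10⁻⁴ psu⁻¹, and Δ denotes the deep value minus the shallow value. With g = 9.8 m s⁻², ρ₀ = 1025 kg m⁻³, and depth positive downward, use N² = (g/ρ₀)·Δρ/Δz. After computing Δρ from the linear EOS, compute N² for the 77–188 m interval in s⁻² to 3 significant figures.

2.49 × 10⁻⁴ s⁻²

ΔT = +5.4 K, ΔS = +4.92 psu (deep − shallow).
Δρ/ρ₀ = −αΔT + βΔS = -9.72 × 10⁻⁴ + 3.7884 × 10⁻³ = 2.8164 × 10⁻³, so Δρ ≈ 2.887 kg m⁻³.
N² = (g/ρ₀)·Δρ/Δz = g·(Δρ/ρ₀)/Δz = 9.8 × 2.8164 × 10⁻³ / 111 = 2.4866 × 10⁻⁴ s⁻² ≈ 2.49 × 10⁻⁴ s⁻².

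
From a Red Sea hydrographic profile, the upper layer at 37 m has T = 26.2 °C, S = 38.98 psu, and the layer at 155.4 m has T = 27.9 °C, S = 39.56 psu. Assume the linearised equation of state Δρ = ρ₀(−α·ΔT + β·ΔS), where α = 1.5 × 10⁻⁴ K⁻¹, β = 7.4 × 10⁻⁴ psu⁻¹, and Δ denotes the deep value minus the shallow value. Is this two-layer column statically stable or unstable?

ΔT = 27.9 − 26.2 = +1.7 K and ΔS = 39.56 − 38.98 = +0.58 psu (deep − shallow).
−αΔT = -2.55 × 10⁻⁴; βΔS = 4.292 × 10⁻⁴; sum Δρ/ρ₀ = 1.742 × 10⁻⁴.
Δρ/ρ₀ > 0, so Δρ > 0: deeper water is denser → statically stable.

stable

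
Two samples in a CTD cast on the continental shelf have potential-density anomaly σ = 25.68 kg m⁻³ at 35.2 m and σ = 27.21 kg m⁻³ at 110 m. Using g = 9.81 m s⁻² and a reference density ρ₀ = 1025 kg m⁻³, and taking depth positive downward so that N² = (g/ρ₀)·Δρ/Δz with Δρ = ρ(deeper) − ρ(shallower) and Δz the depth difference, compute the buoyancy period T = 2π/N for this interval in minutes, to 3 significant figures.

Δρ = 1027.21 − 1025.68 = 1.53 kg m⁻³ over Δz = 110 − 35.2 = 74.8 m.
N² = (9.81/1025) × (1.53/74.8) = 1.9576 × 10⁻⁴ s⁻².
N = √(1.9576 × 10⁻⁴) = 0.013991 rad s⁻¹, so T = 2π/N = 449.09 s = 7.4848 min ≈ 7.48 min.

7.48 min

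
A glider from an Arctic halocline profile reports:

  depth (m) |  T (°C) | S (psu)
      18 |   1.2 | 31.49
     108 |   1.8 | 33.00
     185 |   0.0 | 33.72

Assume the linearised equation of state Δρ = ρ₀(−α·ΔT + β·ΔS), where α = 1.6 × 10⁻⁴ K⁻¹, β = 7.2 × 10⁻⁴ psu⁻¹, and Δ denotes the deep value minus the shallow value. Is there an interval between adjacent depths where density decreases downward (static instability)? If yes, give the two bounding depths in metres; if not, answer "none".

Evaluate Δρ/ρ₀ = −αΔT + βΔS across each adjacent pair:
  18–108 m: −αΔT+βΔS = −(1.6 × 10⁻⁴)(+0.6)+(7.2 × 10⁻⁴)(+1.51) = 9.9 × 10⁻⁴ → stable
  108–185 m: −αΔT+βΔS = −(1.6 × 10⁻⁴)(-1.8)+(7.2 × 10⁻⁴)(+0.72) = 8.1 × 10⁻⁴ → stable
Every interval has Δρ > 0: the column is stably stratified throughout.

none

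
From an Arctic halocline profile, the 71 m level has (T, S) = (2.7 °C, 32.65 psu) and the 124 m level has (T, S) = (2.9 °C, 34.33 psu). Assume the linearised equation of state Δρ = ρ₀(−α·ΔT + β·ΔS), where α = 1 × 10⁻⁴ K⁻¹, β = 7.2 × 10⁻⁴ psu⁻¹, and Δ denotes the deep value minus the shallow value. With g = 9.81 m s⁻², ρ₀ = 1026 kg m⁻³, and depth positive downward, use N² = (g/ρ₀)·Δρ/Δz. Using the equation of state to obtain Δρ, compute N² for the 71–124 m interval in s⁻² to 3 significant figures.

2.20 × 10⁻⁴ s⁻²

ΔT = +0.2 K, ΔS = +1.68 psu (deep − shallow).
Δρ/ρ₀ = −αΔT + βΔS = -2.00 × 10⁻⁵ + 1.2096 × 10⁻³ = 1.1896 × 10⁻³, so Δρ ≈ 1.221 kg m⁻³.
N² = (g/ρ₀)·Δρ/Δz = g·(Δρ/ρ₀)/Δz = 9.81 × 1.1896 × 10⁻³ / 53 = 2.2019 × 10⁻⁴ s⁻² ≈ 2.20 × 10⁻⁴ s⁻².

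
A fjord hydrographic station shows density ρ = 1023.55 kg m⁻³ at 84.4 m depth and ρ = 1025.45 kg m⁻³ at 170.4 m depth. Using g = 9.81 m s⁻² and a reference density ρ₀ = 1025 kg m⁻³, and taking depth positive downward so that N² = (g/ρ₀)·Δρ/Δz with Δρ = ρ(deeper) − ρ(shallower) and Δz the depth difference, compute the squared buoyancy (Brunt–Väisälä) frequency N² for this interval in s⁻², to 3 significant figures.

Δρ = 1025.45 − 1023.55 = 1.90 kg m⁻³ over Δz = 170.4 − 84.4 = 86 m.
N² = (9.81/1025) × (1.90/86) = 2.1145 × 10⁻⁴ s⁻² ≈ 2.11 × 10⁻⁴ s⁻².

2.11 × 10⁻⁴ s⁻²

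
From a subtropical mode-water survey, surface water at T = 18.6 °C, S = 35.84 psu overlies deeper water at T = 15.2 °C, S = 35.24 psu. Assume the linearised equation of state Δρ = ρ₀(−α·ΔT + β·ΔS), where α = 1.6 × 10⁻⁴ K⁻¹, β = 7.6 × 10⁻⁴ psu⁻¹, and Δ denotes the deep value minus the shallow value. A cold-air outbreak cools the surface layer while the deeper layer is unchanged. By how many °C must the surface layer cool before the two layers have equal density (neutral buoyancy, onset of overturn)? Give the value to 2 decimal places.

Neutral buoyancy requires Δρ = 0, i.e. −α(T_deep − T_surf′) + β(S_deep − S_surf) = 0.
T_surf′ = T_deep − (β/α)·ΔS = 15.2 − (7.6 × 10⁻⁴/1.6 × 10⁻⁴)·(-0.60) = 18.0500 °C.
Cooling required: 18.6 − (18.0500) = 0.5500 °C.

0.55 °C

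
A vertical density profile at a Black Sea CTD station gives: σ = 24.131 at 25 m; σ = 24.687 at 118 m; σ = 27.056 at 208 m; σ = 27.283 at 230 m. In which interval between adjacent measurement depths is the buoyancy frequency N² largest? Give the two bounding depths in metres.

Compute the density gradient over each adjacent pair:
  25–118 m: Δρ/Δz = 0.556/93 = 6.0 × 10⁻³ kg m⁻⁴
  118–208 m: Δρ/Δz = 2.369/90 = 0.026 kg m⁻⁴
  208–230 m: Δρ/Δz = 0.227/22 = 0.010 kg m⁻⁴
The largest gradient is in the 118–208 m interval — the pycnocline.

118–208 m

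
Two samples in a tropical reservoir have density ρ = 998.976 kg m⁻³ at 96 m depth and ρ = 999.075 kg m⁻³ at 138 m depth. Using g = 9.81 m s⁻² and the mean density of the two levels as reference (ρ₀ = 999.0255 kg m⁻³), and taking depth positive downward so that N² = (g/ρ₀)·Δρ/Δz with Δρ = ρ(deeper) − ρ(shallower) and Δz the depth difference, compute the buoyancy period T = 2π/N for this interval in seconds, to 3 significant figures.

Δρ = 999.075 − 998.976 = 0.099 kg m⁻³ over Δz = 138 − 96 = 42 m.
N² = (9.81/999.0255) × (0.099/42) = 2.3146 × 10⁻⁵ s⁻².
N = √(2.3146 × 10⁻⁵) = 4.8110 × 10⁻³ rad s⁻¹, so T = 2π/N = 1.3060 × 10³ s ≈ 1.31 × 10³ s.

1.31 × 10³ s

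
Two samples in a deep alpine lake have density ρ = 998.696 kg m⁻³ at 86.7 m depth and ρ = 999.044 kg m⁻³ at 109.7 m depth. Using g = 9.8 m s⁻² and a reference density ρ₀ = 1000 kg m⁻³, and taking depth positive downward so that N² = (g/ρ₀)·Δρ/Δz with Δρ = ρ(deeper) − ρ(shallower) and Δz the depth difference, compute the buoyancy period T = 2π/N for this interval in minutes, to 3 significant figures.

Δρ = 999.044 − 998.696 = 0.348 kg m⁻³ over Δz = 109.7 − 86.7 = 23 m.
N² = (9.8/1000) × (0.348/23) = 1.4828 × 10⁻⁴ s⁻².
N = √(1.4828 × 10⁻⁴) = 0.012177 rad s⁻¹, so T = 2π/N = 515.99 s = 8.5998 min ≈ 8.60 min.

8.60 min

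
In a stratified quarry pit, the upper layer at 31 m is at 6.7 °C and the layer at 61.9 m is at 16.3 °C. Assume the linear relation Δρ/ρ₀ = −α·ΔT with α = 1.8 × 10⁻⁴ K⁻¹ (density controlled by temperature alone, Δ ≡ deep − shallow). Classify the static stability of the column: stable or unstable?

unstable

ΔT = 16.3 − 6.7 = +9.6 K, so Δρ/ρ₀ = −αΔT = -1.728 × 10⁻³.
Δρ/ρ₀ < 0, so Δρ < 0: deeper water is lighter → statically unstable; the column would overturn.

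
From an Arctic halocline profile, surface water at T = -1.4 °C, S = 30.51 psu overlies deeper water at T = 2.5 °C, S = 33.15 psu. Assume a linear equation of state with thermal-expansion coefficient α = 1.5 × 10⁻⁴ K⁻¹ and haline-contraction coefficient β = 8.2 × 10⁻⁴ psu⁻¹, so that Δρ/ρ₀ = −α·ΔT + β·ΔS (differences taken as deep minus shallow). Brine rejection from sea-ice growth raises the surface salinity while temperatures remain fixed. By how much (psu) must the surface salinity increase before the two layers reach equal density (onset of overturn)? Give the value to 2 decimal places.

Neutral buoyancy requires −α(T_deep − T_surf) + β(S_deep − S_surf′) = 0.
S_surf′ = S_deep − (α/β)·ΔT = 33.15 − (1.5 × 10⁻⁴/8.2 × 10⁻⁴)·(+3.9) = 32.4366 psu.
Increase required: 32.4366 − 30.51 = 1.9266 psu.

1.93 psu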